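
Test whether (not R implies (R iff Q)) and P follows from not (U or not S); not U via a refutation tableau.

Initial set: {not (U or not S); not U; not ((not R implies (R iff Q)) and P)}.
not (U or not S): α-rule — add not U, not not S.
not ((not R implies (R iff Q)) and P): β-rule — branch into not (not R implies (R iff Q))  //  not P.
  branch 1 (add not (not R implies (R iff Q))):
    not (not R implies (R iff Q)): α-rule — add not R, not (R iff Q).
    not (R iff Q): β-rule — branch into R, not Q  //  not R, Q.
      branch 1.1 (add R, not Q):
        × closes — contains both R and not R.
      branch 1.2 (add not R, Q):
        ○ open, literals {Q=1, R=0, S=1, U=0}.
  branch 2 (add not P):
    ○ open, literals {P=0, S=1, U=0}.
1 branch closed, 2 open.
An open branch gives a countermodel: Q=1, R=0, S=1, U=0 (unmentioned atoms arbitrary); the premises hold there but the conclusion fails.

No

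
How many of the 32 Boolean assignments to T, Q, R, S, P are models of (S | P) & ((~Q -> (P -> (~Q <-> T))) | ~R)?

Initial set: {T ((S | P) & ((~Q -> (P -> (~Q <-> T))) | ~R))}.
T ((S | P) & ((~Q -> (P -> (~Q <-> T))) | ~R)): α-rule — add T (S | P), T ((~Q -> (P -> (~Q <-> T))) | ~R).
T (S | P): β-rule — branch into T S  //  T P.
  branch 1 (add T S):
    T ((~Q -> (P -> (~Q <-> T))) | ~R): β-rule — branch into T (~Q -> (P -> (~Q <-> T)))  //  T ~R.
      branch 1.1 (add T (~Q -> (P -> (~Q <-> T)))):
        T (~Q -> (P -> (~Q <-> T))): β-rule — branch into F ~Q  //  T (P -> (~Q <-> T)).
          branch 1.1.1 (add F ~Q):
            ○ open, literals {Q=1, S=1}.
          branch 1.1.2 (add T (P -> (~Q <-> T))):
            T (P -> (~Q <-> T)): β-rule — branch into F P  //  T (~Q <-> T).
              branch 1.1.2.1 (add F P):
                ○ open, literals {P=0, S=1}.
              branch 1.1.2.2 (add T (~Q <-> T)):
                T (~Q <-> T): β-rule — branch into T ~Q, T T  //  F ~Q, F T.
                  branch 1.1.2.2.1 (add T ~Q, T T):
                    ○ open, literals {Q=0, S=1, T=1}.
                  branch 1.1.2.2.2 (add F ~Q, F T):
                    ○ open, literals {Q=1, S=1, T=0}.
      branch 1.2 (add T ~R):
        ○ open, literals {R=0, S=1}.
  branch 2 (add T P):
    T ((~Q -> (P -> (~Q <-> T))) | ~R): β-rule — branch into T (~Q -> (P -> (~Q <-> T)))  //  T ~R.
      branch 2.1 (add T (~Q -> (P -> (~Q <-> T)))):
        T (~Q -> (P -> (~Q <-> T))): β-rule — branch into F ~Q  //  T (P -> (~Q <-> T)).
          branch 2.1.1 (add F ~Q):
            ○ open, literals {P=1, Q=1}.
          branch 2.1.2 (add T (P -> (~Q <-> T))):
            T (P -> (~Q <-> T)): β-rule — branch into F P  //  T (~Q <-> T).
              branch 2.1.2.1 (add F P):
                × closes — contains both P and ~P.
              branch 2.1.2.2 (add T (~Q <-> T)):
                T (~Q <-> T): β-rule — branch into T ~Q, T T  //  F ~Q, F T.
                  branch 2.1.2.2.1 (add T ~Q, T T):
                    ○ open, literals {P=1, Q=0, T=1}.
                  branch 2.1.2.2.2 (add F ~Q, F T):
                    ○ open, literals {P=1, Q=1, T=0}.
      branch 2.2 (add T ~R):
        ○ open, literals {P=1, R=0}.
1 branch closed, 9 open.
Each open branch fixes some atoms; the unmentioned ones are free. Counting distinct full assignments: branch {Q=1, S=1} (T, R, P) contributes 8 new; branch {P=0, S=1} (T, Q, R) contributes 4 new; branch {Q=0, S=1, T=1} (R, P) contributes 2 new; branch {Q=1, S=1, T=0} (R, P) contributes 0 new; branch {R=0, S=1} (T, Q, P) contributes 1 new; branch {P=1, Q=1} (T, R, S) contributes 4 new; branch {P=1, Q=0, T=1} (R, S) contributes 2 new; branch {P=1, Q=1, T=0} (R, S) contributes 0 new; branch {P=1, R=0} (T, Q, S) contributes 1 new. Total: 22.

22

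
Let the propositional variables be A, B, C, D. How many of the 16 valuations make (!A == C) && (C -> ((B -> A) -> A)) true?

6

Initial set: {((!A == C) && (C -> ((B -> A) -> A)))}.
((!A == C) && (C -> ((B -> A) -> A))): α-rule — add (!A == C), (C -> ((B -> A) -> A)).
(!A == C): β-rule — branch into !A, C  //  !!A, !C.
  branch 1 (add !A, C):
    (C -> ((B -> A) -> A)): β-rule — branch into !C  //  ((B -> A) -> A).
      branch 1.1 (add !C):
        × closes — contains both C and !C.
      branch 1.2 (add ((B -> A) -> A)):
        ((B -> A) -> A): β-rule — branch into !(B -> A)  //  A.
          branch 1.2.1 (add !(B -> A)):
            !(B -> A): α-rule — add B, !A.
            ○ open, literals {A=false, B=true, C=true}.
          branch 1.2.2 (add A):
            × closes — contains both A and !A.
  branch 2 (add !!A, !C):
    (C -> ((B -> A) -> A)): β-rule — branch into !C  //  ((B -> A) -> A).
      branch 2.1 (add !C):
        ○ open, literals {A=true, C=false}.
      branch 2.2 (add ((B -> A) -> A)):
        ((B -> A) -> A): β-rule — branch into !(B -> A)  //  A.
          branch 2.2.1 (add !(B -> A)):
            !(B -> A): α-rule — add B, !A.
            × closes — contains both A and !A.
          branch 2.2.2 (add A):
            ○ open, literals {A=true, C=false}.
3 branches closed, 3 open.
Each open branch fixes some atoms; the unmentioned ones are free. Counting distinct full assignments: branch {A=false, B=true, C=true} (D) contributes 2 new; branch {A=true, C=false} (B, D) contributes 4 new; branch {A=true, C=false} (B, D) contributes 0 new. Total: 6.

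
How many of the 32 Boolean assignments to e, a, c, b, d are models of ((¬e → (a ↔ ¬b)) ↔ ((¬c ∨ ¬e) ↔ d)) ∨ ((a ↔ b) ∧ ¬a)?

20

Initial set: {T (((¬e → (a ↔ ¬b)) ↔ ((¬c ∨ ¬e) ↔ d)) ∨ ((a ↔ b) ∧ ¬a))}.
T (((¬e → (a ↔ ¬b)) ↔ ((¬c ∨ ¬e) ↔ d)) ∨ ((a ↔ b) ∧ ¬a)): β-rule — branch into T ((¬e → (a ↔ ¬b)) ↔ ((¬c ∨ ¬e) ↔ d))  //  T ((a ↔ b) ∧ ¬a).
  branch 1 (add T ((¬e → (a ↔ ¬b)) ↔ ((¬c ∨ ¬e) ↔ d))):
    T ((¬e → (a ↔ ¬b)) ↔ ((¬c ∨ ¬e) ↔ d)): β-rule — branch into T (¬e → (a ↔ ¬b)), T ((¬c ∨ ¬e) ↔ d)  //  F (¬e → (a ↔ ¬b)), F ((¬c ∨ ¬e) ↔ d).
      branch 1.1 (add T (¬e → (a ↔ ¬b)), T ((¬c ∨ ¬e) ↔ d)):
        T (¬e → (a ↔ ¬b)): β-rule — branch into F ¬e  //  T (a ↔ ¬b).
          branch 1.1.1 (add F ¬e):
            T ((¬c ∨ ¬e) ↔ d): β-rule — branch into T (¬c ∨ ¬e), T d  //  F (¬c ∨ ¬e), F d.
              branch 1.1.1.1 (add T (¬c ∨ ¬e), T d):
                T (¬c ∨ ¬e): β-rule — branch into T ¬c  //  T ¬e.
                  branch 1.1.1.1.1 (add T ¬c):
                    ○ open, literals {c=false, d=true, e=true}.
                  branch 1.1.1.1.2 (add T ¬e):
                    × closes — contains both e and ¬e.
              branch 1.1.1.2 (add F (¬c ∨ ¬e), F d):
                F (¬c ∨ ¬e): α-rule — add F ¬c, F ¬e.
                ○ open, literals {c=true, d=false, e=true}.
          branch 1.1.2 (add T (a ↔ ¬b)):
            T ((¬c ∨ ¬e) ↔ d): β-rule — branch into T (¬c ∨ ¬e), T d  //  F (¬c ∨ ¬e), F d.
              branch 1.1.2.1 (add T (¬c ∨ ¬e), T d):
                T (a ↔ ¬b): β-rule — branch into T a, T ¬b  //  F a, F ¬b.
                  branch 1.1.2.1.1 (add T a, T ¬b):
                    T (¬c ∨ ¬e): β-rule — branch into T ¬c  //  T ¬e.
                      branch 1.1.2.1.1.1 (add T ¬c):
                        ○ open, literals {a=true, b=false, c=false, d=true}.
                      branch 1.1.2.1.1.2 (add T ¬e):
                        ○ open, literals {a=true, b=false, d=true, e=false}.
                  branch 1.1.2.1.2 (add F a, F ¬b):
                    T (¬c ∨ ¬e): β-rule — branch into T ¬c  //  T ¬e.
                      branch 1.1.2.1.2.1 (add T ¬c):
                        ○ open, literals {a=false, b=true, c=false, d=true}.
                      branch 1.1.2.1.2.2 (add T ¬e):
                        ○ open, literals {a=false, b=true, d=true, e=false}.
              branch 1.1.2.2 (add F (¬c ∨ ¬e), F d):
                F (¬c ∨ ¬e): α-rule — add F ¬c, F ¬e.
                T (a ↔ ¬b): β-rule — branch into T a, T ¬b  //  F a, F ¬b.
                  branch 1.1.2.2.1 (add T a, T ¬b):
                    ○ open, literals {a=true, b=false, c=true, d=false, e=true}.
                  branch 1.1.2.2.2 (add F a, F ¬b):
                    ○ open, literals {a=false, b=true, c=true, d=false, e=true}.
      branch 1.2 (add F (¬e → (a ↔ ¬b)), F ((¬c ∨ ¬e) ↔ d)):
        F (¬e → (a ↔ ¬b)): α-rule — add T ¬e, F (a ↔ ¬b).
        F ((¬c ∨ ¬e) ↔ d): β-rule — branch into T (¬c ∨ ¬e), F d  //  F (¬c ∨ ¬e), T d.
          branch 1.2.1 (add T (¬c ∨ ¬e), F d):
            F (a ↔ ¬b): β-rule — branch into T a, F ¬b  //  F a, T ¬b.
              branch 1.2.1.1 (add T a, F ¬b):
                T (¬c ∨ ¬e): β-rule — branch into T ¬c  //  T ¬e.
                  branch 1.2.1.1.1 (add T ¬c):
                    ○ open, literals {a=true, b=true, c=false, d=false, e=false}.
                  branch 1.2.1.1.2 (add T ¬e):
                    ○ open, literals {a=true, b=true, d=false, e=false}.
              branch 1.2.1.2 (add F a, T ¬b):
                T (¬c ∨ ¬e): β-rule — branch into T ¬c  //  T ¬e.
                  branch 1.2.1.2.1 (add T ¬c):
                    ○ open, literals {a=false, b=false, c=false, d=false, e=false}.
                  branch 1.2.1.2.2 (add T ¬e):
                    ○ open, literals {a=false, b=false, d=false, e=false}.
          branch 1.2.2 (add F (¬c ∨ ¬e), T d):
            F (¬c ∨ ¬e): α-rule — add F ¬c, F ¬e.
            × closes — contains both e and ¬e.
  branch 2 (add T ((a ↔ b) ∧ ¬a)):
    T ((a ↔ b) ∧ ¬a): α-rule — add T (a ↔ b), T ¬a.
    T (a ↔ b): β-rule — branch into T a, T b  //  F a, F b.
      branch 2.1 (add T a, T b):
        × closes — contains both a and ¬a.
      branch 2.2 (add F a, F b):
        ○ open, literals {a=false, b=false}.
3 branches closed, 13 open.
Each open branch fixes some atoms; the unmentioned ones are free. Counting distinct full assignments: branch {c=false, d=true, e=true} (a, b) contributes 4 new; branch {c=true, d=false, e=true} (a, b) contributes 4 new; branch {a=true, b=false, c=false, d=true} (e) contributes 1 new; branch {a=true, b=false, d=true, e=false} (c) contributes 1 new; branch {a=false, b=true, c=false, d=true} (e) contributes 1 new; branch {a=false, b=true, d=true, e=false} (c) contributes 1 new; branch {a=true, b=false, c=true, d=false, e=true} (none free) contributes 0 new; branch {a=false, b=true, c=true, d=false, e=true} (none free) contributes 0 new; branch {a=true, b=true, c=false, d=false, e=false} (none free) contributes 1 new; branch {a=true, b=true, d=false, e=false} (c) contributes 1 new; branch {a=false, b=false, c=false, d=false, e=false} (none free) contributes 1 new; branch {a=false, b=false, d=false, e=false} (c) contributes 1 new; branch {a=false, b=false} (e, c, d) contributes 4 new. Total: 20.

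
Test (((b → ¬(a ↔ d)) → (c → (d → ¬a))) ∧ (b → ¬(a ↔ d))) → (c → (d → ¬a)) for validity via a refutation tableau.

Assume the negation and expand:
Initial set: {¬((((b → ¬(a ↔ d)) → (c → (d → ¬a))) ∧ (b → ¬(a ↔ d))) → (c → (d → ¬a)))}.
¬((((b → ¬(a ↔ d)) → (c → (d → ¬a))) ∧ (b → ¬(a ↔ d))) → (c → (d → ¬a))): α-rule — add (((b → ¬(a ↔ d)) → (c → (d → ¬a))) ∧ (b → ¬(a ↔ d))), ¬(c → (d → ¬a)).
(((b → ¬(a ↔ d)) → (c → (d → ¬a))) ∧ (b → ¬(a ↔ d))): α-rule — add ((b → ¬(a ↔ d)) → (c → (d → ¬a))), (b → ¬(a ↔ d)).
¬(c → (d → ¬a)): α-rule — add c, ¬(d → ¬a).
¬(d → ¬a): α-rule — add d, ¬¬a.
((b → ¬(a ↔ d)) → (c → (d → ¬a))): β-rule — branch into ¬(b → ¬(a ↔ d))  //  (c → (d → ¬a)).
  branch 1 (add ¬(b → ¬(a ↔ d))):
    ¬(b → ¬(a ↔ d)): α-rule — add b, ¬¬(a ↔ d).
    (b → ¬(a ↔ d)): β-rule — branch into ¬b  //  ¬(a ↔ d).
      branch 1.1 (add ¬b):
        × closes — contains both b and ¬b.
      branch 1.2 (add ¬(a ↔ d)):
        ¬¬(a ↔ d): β-rule — branch into a, d  //  ¬a, ¬d.
          branch 1.2.1 (add a, d):
            ¬(a ↔ d): β-rule — branch into a, ¬d  //  ¬a, d.
              branch 1.2.1.1 (add a, ¬d):
                × closes — contains both d and ¬d.
              branch 1.2.1.2 (add ¬a, d):
                × closes — contains both a and ¬a.
          branch 1.2.2 (add ¬a, ¬d):
            × closes — contains both a and ¬a.
  branch 2 (add (c → (d → ¬a))):
    (b → ¬(a ↔ d)): β-rule — branch into ¬b  //  ¬(a ↔ d).
      branch 2.1 (add ¬b):
        (c → (d → ¬a)): β-rule — branch into ¬c  //  (d → ¬a).
          branch 2.1.1 (add ¬c):
            × closes — contains both c and ¬c.
          branch 2.1.2 (add (d → ¬a)):
            (d → ¬a): β-rule — branch into ¬d  //  ¬a.
              branch 2.1.2.1 (add ¬d):
                × closes — contains both d and ¬d.
              branch 2.1.2.2 (add ¬a):
                × closes — contains both a and ¬a.
      branch 2.2 (add ¬(a ↔ d)):
        (c → (d → ¬a)): β-rule — branch into ¬c  //  (d → ¬a).
          branch 2.2.1 (add ¬c):
            × closes — contains both c and ¬c.
          branch 2.2.2 (add (d → ¬a)):
            ¬(a ↔ d): β-rule — branch into a, ¬d  //  ¬a, d.
              branch 2.2.2.1 (add a, ¬d):
                × closes — contains both d and ¬d.
              branch 2.2.2.2 (add ¬a, d):
                × closes — contains both a and ¬a.
All 10 branches close.
Every branch closed, so the negation is unsatisfiable and the formula is valid.

Valid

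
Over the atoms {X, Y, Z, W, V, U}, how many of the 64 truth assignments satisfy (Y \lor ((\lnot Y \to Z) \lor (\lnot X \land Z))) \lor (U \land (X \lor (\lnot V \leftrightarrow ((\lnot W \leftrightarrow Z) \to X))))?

Initial set: {((Y \lor ((\lnot Y \to Z) \lor (\lnot X \land Z))) \lor (U \land (X \lor (\lnot V \leftrightarrow ((\lnot W \leftrightarrow Z) \to X)))))}.
((Y \lor ((\lnot Y \to Z) \lor (\lnot X \land Z))) \lor (U \land (X \lor (\lnot V \leftrightarrow ((\lnot W \leftrightarrow Z) \to X))))): β-rule — branch into (Y \lor ((\lnot Y \to Z) \lor (\lnot X \land Z)))  //  (U \land (X \lor (\lnot V \leftrightarrow ((\lnot W \leftrightarrow Z) \to X)))).
  branch 1 (add (Y \lor ((\lnot Y \to Z) \lor (\lnot X \land Z)))):
    (Y \lor ((\lnot Y \to Z) \lor (\lnot X \land Z))): β-rule — branch into Y  //  ((\lnot Y \to Z) \lor (\lnot X \land Z)).
      branch 1.1 (add Y):
        ○ open, literals {Y=true}.
      branch 1.2 (add ((\lnot Y \to Z) \lor (\lnot X \land Z))):
        ((\lnot Y \to Z) \lor (\lnot X \land Z)): β-rule — branch into (\lnot Y \to Z)  //  (\lnot X \land Z).
          branch 1.2.1 (add (\lnot Y \to Z)):
            (\lnot Y \to Z): β-rule — branch into \lnot \lnot Y  //  Z.
              branch 1.2.1.1 (add \lnot \lnot Y):
                ○ open, literals {Y=true}.
              branch 1.2.1.2 (add Z):
                ○ open, literals {Z=true}.
          branch 1.2.2 (add (\lnot X \land Z)):
            (\lnot X \land Z): α-rule — add \lnot X, Z.
            ○ open, literals {X=false, Z=true}.
  branch 2 (add (U \land (X \lor (\lnot V \leftrightarrow ((\lnot W \leftrightarrow Z) \to X))))):
    (U \land (X \lor (\lnot V \leftrightarrow ((\lnot W \leftrightarrow Z) \to X)))): α-rule — add U, (X \lor (\lnot V \leftrightarrow ((\lnot W \leftrightarrow Z) \to X))).
    (X \lor (\lnot V \leftrightarrow ((\lnot W \leftrightarrow Z) \to X))): β-rule — branch into X  //  (\lnot V \leftrightarrow ((\lnot W \leftrightarrow Z) \to X)).
      branch 2.1 (add X):
        ○ open, literals {U=true, X=true}.
      branch 2.2 (add (\lnot V \leftrightarrow ((\lnot W \leftrightarrow Z) \to X))):
        (\lnot V \leftrightarrow ((\lnot W \leftrightarrow Z) \to X)): β-rule — branch into \lnot V, ((\lnot W \leftrightarrow Z) \to X)  //  \lnot \lnot V, \lnot ((\lnot W \leftrightarrow Z) \to X).
          branch 2.2.1 (add \lnot V, ((\lnot W \leftrightarrow Z) \to X)):
            ((\lnot W \leftrightarrow Z) \to X): β-rule — branch into \lnot (\lnot W \leftrightarrow Z)  //  X.
              branch 2.2.1.1 (add \lnot (\lnot W \leftrightarrow Z)):
                \lnot (\lnot W \leftrightarrow Z): β-rule — branch into \lnot W, \lnot Z  //  \lnot \lnot W, Z.
                  branch 2.2.1.1.1 (add \lnot W, \lnot Z):
                    ○ open, literals {U=true, V=false, W=false, Z=false}.
                  branch 2.2.1.1.2 (add \lnot \lnot W, Z):
                    ○ open, literals {U=true, V=false, W=true, Z=true}.
              branch 2.2.1.2 (add X):
                ○ open, literals {U=true, V=false, X=true}.
          branch 2.2.2 (add \lnot \lnot V, \lnot ((\lnot W \leftrightarrow Z) \to X)):
            \lnot ((\lnot W \leftrightarrow Z) \to X): α-rule — add (\lnot W \leftrightarrow Z), \lnot X.
            (\lnot W \leftrightarrow Z): β-rule — branch into \lnot W, Z  //  \lnot \lnot W, \lnot Z.
              branch 2.2.2.1 (add \lnot W, Z):
                ○ open, literals {U=true, V=true, W=false, X=false, Z=true}.
              branch 2.2.2.2 (add \lnot \lnot W, \lnot Z):
                ○ open, literals {U=true, V=true, W=true, X=false, Z=false}.
0 branches closed, 10 open.
Each open branch fixes some atoms; the unmentioned ones are free. Counting distinct full assignments: branch {Y=true} (X, Z, W, V, U) contributes 32 new; branch {Y=true} (X, Z, W, V, U) contributes 0 new; branch {Z=true} (X, Y, W, V, U) contributes 16 new; branch {X=false, Z=true} (Y, W, V, U) contributes 0 new; branch {U=true, X=true} (Y, Z, W, V) contributes 4 new; branch {U=true, V=false, W=false, Z=false} (X, Y) contributes 1 new; branch {U=true, V=false, W=true, Z=true} (X, Y) contributes 0 new; branch {U=true, V=false, X=true} (Y, Z, W) contributes 0 new; branch {U=true, V=true, W=false, X=false, Z=true} (Y) contributes 0 new; branch {U=true, V=true, W=true, X=false, Z=false} (Y) contributes 1 new. Total: 54.

54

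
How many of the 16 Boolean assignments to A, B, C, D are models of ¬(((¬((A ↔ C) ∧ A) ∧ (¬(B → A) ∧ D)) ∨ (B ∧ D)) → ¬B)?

Initial set: {¬(((¬((A ↔ C) ∧ A) ∧ (¬(B → A) ∧ D)) ∨ (B ∧ D)) → ¬B)}.
¬(((¬((A ↔ C) ∧ A) ∧ (¬(B → A) ∧ D)) ∨ (B ∧ D)) → ¬B): α-rule — add ((¬((A ↔ C) ∧ A) ∧ (¬(B → A) ∧ D)) ∨ (B ∧ D)), ¬¬B.
((¬((A ↔ C) ∧ A) ∧ (¬(B → A) ∧ D)) ∨ (B ∧ D)): β-rule — branch into (¬((A ↔ C) ∧ A) ∧ (¬(B → A) ∧ D))  //  (B ∧ D).
  branch 1 (add (¬((A ↔ C) ∧ A) ∧ (¬(B → A) ∧ D))):
    (¬((A ↔ C) ∧ A) ∧ (¬(B → A) ∧ D)): α-rule — add ¬((A ↔ C) ∧ A), (¬(B → A) ∧ D).
    (¬(B → A) ∧ D): α-rule — add ¬(B → A), D.
    ¬(B → A): α-rule — add B, ¬A.
    ¬((A ↔ C) ∧ A): β-rule — branch into ¬(A ↔ C)  //  ¬A.
      branch 1.1 (add ¬(A ↔ C)):
        ¬(A ↔ C): β-rule — branch into A, ¬C  //  ¬A, C.
          branch 1.1.1 (add A, ¬C):
            × closes — contains both A and ¬A.
          branch 1.1.2 (add ¬A, C):
            ○ open, literals {A=F, B=T, C=T, D=T}.
      branch 1.2 (add ¬A):
        ○ open, literals {A=F, B=T, D=T}.
  branch 2 (add (B ∧ D)):
    (B ∧ D): α-rule — add B, D.
    ○ open, literals {B=T, D=T}.
1 branch closed, 3 open.
Each open branch fixes some atoms; the unmentioned ones are free. Counting distinct full assignments: branch {A=F, B=T, C=T, D=T} (none free) contributes 1 new; branch {A=F, B=T, D=T} (C) contributes 1 new; branch {B=T, D=T} (A, C) contributes 2 new. Total: 4.

4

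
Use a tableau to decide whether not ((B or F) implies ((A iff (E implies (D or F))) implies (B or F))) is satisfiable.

Unsatisfiable

Initial set: {T not ((B or F) implies ((A iff (E implies (D or F))) implies (B or F)))}.
T not ((B or F) implies ((A iff (E implies (D or F))) implies (B or F))): α-rule — add T (B or F), F ((A iff (E implies (D or F))) implies (B or F)).
F ((A iff (E implies (D or F))) implies (B or F)): α-rule — add T (A iff (E implies (D or F))), F (B or F).
F (B or F): α-rule — add F B, F F.
T (B or F): β-rule — branch into T B  //  T F.
  branch 1 (add T B):
    × closes — contains both B and not B.
  branch 2 (add T F):
    × closes — contains both F and not F.
All 2 branches close.
Every branch closed; the formula is unsatisfiable.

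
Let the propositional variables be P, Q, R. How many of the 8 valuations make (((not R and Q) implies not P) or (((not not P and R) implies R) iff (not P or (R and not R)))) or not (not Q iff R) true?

7

Initial set: {((((not R and Q) implies not P) or (((not not P and R) implies R) iff (not P or (R and not R)))) or not (not Q iff R))}.
((((not R and Q) implies not P) or (((not not P and R) implies R) iff (not P or (R and not R)))) or not (not Q iff R)): β-rule — branch into (((not R and Q) implies not P) or (((not not P and R) implies R) iff (not P or (R and not R))))  //  not (not Q iff R).
  branch 1 (add (((not R and Q) implies not P) or (((not not P and R) implies R) iff (not P or (R and not R))))):
    (((not R and Q) implies not P) or (((not not P and R) implies R) iff (not P or (R and not R)))): β-rule — branch into ((not R and Q) implies not P)  //  (((not not P and R) implies R) iff (not P or (R and not R))).
      branch 1.1 (add ((not R and Q) implies not P)):
        ((not R and Q) implies not P): β-rule — branch into not (not R and Q)  //  not P.
          branch 1.1.1 (add not (not R and Q)):
            not (not R and Q): β-rule — branch into not not R  //  not Q.
              branch 1.1.1.1 (add not not R):
                ○ open, literals {R=T}.
              branch 1.1.1.2 (add not Q):
                ○ open, literals {Q=F}.
          branch 1.1.2 (add not P):
            ○ open, literals {P=F}.
      branch 1.2 (add (((not not P and R) implies R) iff (not P or (R and not R)))):
        (((not not P and R) implies R) iff (not P or (R and not R))): β-rule — branch into ((not not P and R) implies R), (not P or (R and not R))  //  not ((not not P and R) implies R), not (not P or (R and not R)).
          branch 1.2.1 (add ((not not P and R) implies R), (not P or (R and not R))):
            ((not not P and R) implies R): β-rule — branch into not (not not P and R)  //  R.
              branch 1.2.1.1 (add not (not not P and R)):
                (not P or (R and not R)): β-rule — branch into not P  //  (R and not R).
                  branch 1.2.1.1.1 (add not P):
                    not (not not P and R): β-rule — branch into not not not P  //  not R.
                      branch 1.2.1.1.1.1 (add not not not P):
                        not not not P: drop double negation, giving not P.
                        ○ open, literals {P=F}.
                      branch 1.2.1.1.1.2 (add not R):
                        ○ open, literals {P=F, R=F}.
                  branch 1.2.1.1.2 (add (R and not R)):
                    (R and not R): α-rule — add R, not R.
                    × closes — contains both R and not R.
              branch 1.2.1.2 (add R):
                (not P or (R and not R)): β-rule — branch into not P  //  (R and not R).
                  branch 1.2.1.2.1 (add not P):
                    ○ open, literals {P=F, R=T}.
                  branch 1.2.1.2.2 (add (R and not R)):
                    (R and not R): α-rule — add R, not R.
                    × closes — contains both R and not R.
          branch 1.2.2 (add not ((not not P and R) implies R), not (not P or (R and not R))):
            not ((not not P and R) implies R): α-rule — add (not not P and R), not R.
            not (not P or (R and not R)): α-rule — add not not P, not (R and not R).
            (not not P and R): α-rule — add not not P, R.
            × closes — contains both R and not R.
  branch 2 (add not (not Q iff R)):
    not (not Q iff R): β-rule — branch into not Q, not R  //  not not Q, R.
      branch 2.1 (add not Q, not R):
        ○ open, literals {Q=F, R=F}.
      branch 2.2 (add not not Q, R):
        ○ open, literals {Q=T, R=T}.
3 branches closed, 8 open.
Each open branch fixes some atoms; the unmentioned ones are free. Counting distinct full assignments: branch {R=T} (P, Q) contributes 4 new; branch {Q=F} (P, R) contributes 2 new; branch {P=F} (Q, R) contributes 1 new; branch {P=F} (Q, R) contributes 0 new; branch {P=F, R=F} (Q) contributes 0 new; branch {P=F, R=T} (Q) contributes 0 new; branch {Q=F, R=F} (P) contributes 0 new; branch {Q=T, R=T} (P) contributes 0 new. Total: 7.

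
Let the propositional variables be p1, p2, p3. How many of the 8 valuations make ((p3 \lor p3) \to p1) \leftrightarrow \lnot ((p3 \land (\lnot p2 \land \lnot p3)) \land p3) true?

6

Initial set: {(((p3 \lor p3) \to p1) \leftrightarrow \lnot ((p3 \land (\lnot p2 \land \lnot p3)) \land p3))}.
(((p3 \lor p3) \to p1) \leftrightarrow \lnot ((p3 \land (\lnot p2 \land \lnot p3)) \land p3)): β-rule — branch into ((p3 \lor p3) \to p1), \lnot ((p3 \land (\lnot p2 \land \lnot p3)) \land p3)  //  \lnot ((p3 \lor p3) \to p1), \lnot \lnot ((p3 \land (\lnot p2 \land \lnot p3)) \land p3).
  branch 1 (add ((p3 \lor p3) \to p1), \lnot ((p3 \land (\lnot p2 \land \lnot p3)) \land p3)):
    ((p3 \lor p3) \to p1): β-rule — branch into \lnot (p3 \lor p3)  //  p1.
      branch 1.1 (add \lnot (p3 \lor p3)):
        \lnot (p3 \lor p3): α-rule — add \lnot p3, \lnot p3.
        \lnot ((p3 \land (\lnot p2 \land \lnot p3)) \land p3): β-rule — branch into \lnot (p3 \land (\lnot p2 \land \lnot p3))  //  \lnot p3.
          branch 1.1.1 (add \lnot (p3 \land (\lnot p2 \land \lnot p3))):
            \lnot (p3 \land (\lnot p2 \land \lnot p3)): β-rule — branch into \lnot p3  //  \lnot (\lnot p2 \land \lnot p3).
              branch 1.1.1.1 (add \lnot p3):
                ○ open, literals {p3=0}.
              branch 1.1.1.2 (add \lnot (\lnot p2 \land \lnot p3)):
                \lnot (\lnot p2 \land \lnot p3): β-rule — branch into \lnot \lnot p2  //  \lnot \lnot p3.
                  branch 1.1.1.2.1 (add \lnot \lnot p2):
                    ○ open, literals {p2=1, p3=0}.
                  branch 1.1.1.2.2 (add \lnot \lnot p3):
                    × closes — contains both p3 and \lnot p3.
          branch 1.1.2 (add \lnot p3):
            ○ open, literals {p3=0}.
      branch 1.2 (add p1):
        \lnot ((p3 \land (\lnot p2 \land \lnot p3)) \land p3): β-rule — branch into \lnot (p3 \land (\lnot p2 \land \lnot p3))  //  \lnot p3.
          branch 1.2.1 (add \lnot (p3 \land (\lnot p2 \land \lnot p3))):
            \lnot (p3 \land (\lnot p2 \land \lnot p3)): β-rule — branch into \lnot p3  //  \lnot (\lnot p2 \land \lnot p3).
              branch 1.2.1.1 (add \lnot p3):
                ○ open, literals {p1=1, p3=0}.
              branch 1.2.1.2 (add \lnot (\lnot p2 \land \lnot p3)):
                \lnot (\lnot p2 \land \lnot p3): β-rule — branch into \lnot \lnot p2  //  \lnot \lnot p3.
                  branch 1.2.1.2.1 (add \lnot \lnot p2):
                    ○ open, literals {p1=1, p2=1}.
                  branch 1.2.1.2.2 (add \lnot \lnot p3):
                    ○ open, literals {p1=1, p3=1}.
          branch 1.2.2 (add \lnot p3):
            ○ open, literals {p1=1, p3=0}.
  branch 2 (add \lnot ((p3 \lor p3) \to p1), \lnot \lnot ((p3 \land (\lnot p2 \land \lnot p3)) \land p3)):
    \lnot ((p3 \lor p3) \to p1): α-rule — add (p3 \lor p3), \lnot p1.
    \lnot \lnot ((p3 \land (\lnot p2 \land \lnot p3)) \land p3): α-rule — add (p3 \land (\lnot p2 \land \lnot p3)), p3.
    (p3 \land (\lnot p2 \land \lnot p3)): α-rule — add p3, (\lnot p2 \land \lnot p3).
    (\lnot p2 \land \lnot p3): α-rule — add \lnot p2, \lnot p3.
    × closes — contains both p3 and \lnot p3.
2 branches closed, 7 open.
Each open branch fixes some atoms; the unmentioned ones are free. Counting distinct full assignments: branch {p3=0} (p1, p2) contributes 4 new; branch {p2=1, p3=0} (p1) contributes 0 new; branch {p3=0} (p1, p2) contributes 0 new; branch {p1=1, p3=0} (p2) contributes 0 new; branch {p1=1, p2=1} (p3) contributes 1 new; branch {p1=1, p3=1} (p2) contributes 1 new; branch {p1=1, p3=0} (p2) contributes 0 new. Total: 6.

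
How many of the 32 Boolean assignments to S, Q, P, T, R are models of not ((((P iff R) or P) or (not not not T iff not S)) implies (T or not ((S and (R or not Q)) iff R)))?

8

Initial set: {not ((((P iff R) or P) or (not not not T iff not S)) implies (T or not ((S and (R or not Q)) iff R)))}.
not ((((P iff R) or P) or (not not not T iff not S)) implies (T or not ((S and (R or not Q)) iff R))): α-rule — add (((P iff R) or P) or (not not not T iff not S)), not (T or not ((S and (R or not Q)) iff R)).
not (T or not ((S and (R or not Q)) iff R)): α-rule — add not T, not not ((S and (R or not Q)) iff R).
(((P iff R) or P) or (not not not T iff not S)): β-rule — branch into ((P iff R) or P)  //  (not not not T iff not S).
  branch 1 (add ((P iff R) or P)):
    not not ((S and (R or not Q)) iff R): β-rule — branch into (S and (R or not Q)), R  //  not (S and (R or not Q)), not R.
      branch 1.1 (add (S and (R or not Q)), R):
        (S and (R or not Q)): α-rule — add S, (R or not Q).
        ((P iff R) or P): β-rule — branch into (P iff R)  //  P.
          branch 1.1.1 (add (P iff R)):
            (R or not Q): β-rule — branch into R  //  not Q.
              branch 1.1.1.1 (add R):
                (P iff R): β-rule — branch into P, R  //  not P, not R.
                  branch 1.1.1.1.1 (add P, R):
                    ○ open, literals {P=T, R=T, S=T, T=F}.
                  branch 1.1.1.1.2 (add not P, not R):
                    × closes — contains both R and not R.
              branch 1.1.1.2 (add not Q):
                (P iff R): β-rule — branch into P, R  //  not P, not R.
                  branch 1.1.1.2.1 (add P, R):
                    ○ open, literals {P=T, Q=F, R=T, S=T, T=F}.
                  branch 1.1.1.2.2 (add not P, not R):
                    × closes — contains both R and not R.
          branch 1.1.2 (add P):
            (R or not Q): β-rule — branch into R  //  not Q.
              branch 1.1.2.1 (add R):
                ○ open, literals {P=T, R=T, S=T, T=F}.
              branch 1.1.2.2 (add not Q):
                ○ open, literals {P=T, Q=F, R=T, S=T, T=F}.
      branch 1.2 (add not (S and (R or not Q)), not R):
        ((P iff R) or P): β-rule — branch into (P iff R)  //  P.
          branch 1.2.1 (add (P iff R)):
            not (S and (R or not Q)): β-rule — branch into not S  //  not (R or not Q).
              branch 1.2.1.1 (add not S):
                (P iff R): β-rule — branch into P, R  //  not P, not R.
                  branch 1.2.1.1.1 (add P, R):
                    × closes — contains both R and not R.
                  branch 1.2.1.1.2 (add not P, not R):
                    ○ open, literals {P=F, R=F, S=F, T=F}.
              branch 1.2.1.2 (add not (R or not Q)):
                not (R or not Q): α-rule — add not R, not not Q.
                (P iff R): β-rule — branch into P, R  //  not P, not R.
                  branch 1.2.1.2.1 (add P, R):
                    × closes — contains both R and not R.
                  branch 1.2.1.2.2 (add not P, not R):
                    ○ open, literals {P=F, Q=T, R=F, T=F}.
          branch 1.2.2 (add P):
            not (S and (R or not Q)): β-rule — branch into not S  //  not (R or not Q).
              branch 1.2.2.1 (add not S):
                ○ open, literals {P=T, R=F, S=F, T=F}.
              branch 1.2.2.2 (add not (R or not Q)):
                not (R or not Q): α-rule — add not R, not not Q.
                ○ open, literals {P=T, Q=T, R=F, T=F}.
  branch 2 (add (not not not T iff not S)):
    not not ((S and (R or not Q)) iff R): β-rule — branch into (S and (R or not Q)), R  //  not (S and (R or not Q)), not R.
      branch 2.1 (add (S and (R or not Q)), R):
        (S and (R or not Q)): α-rule — add S, (R or not Q).
        (not not not T iff not S): β-rule — branch into not not not T, not S  //  not not not not T, not not S.
          branch 2.1.1 (add not not not T, not S):
            × closes — contains both S and not S.
          branch 2.1.2 (add not not not not T, not not S):
            not not not not T: drop double negation, giving not not T.
            × closes — contains both T and not T.
      branch 2.2 (add not (S and (R or not Q)), not R):
        (not not not T iff not S): β-rule — branch into not not not T, not S  //  not not not not T, not not S.
          branch 2.2.1 (add not not not T, not S):
            not not not T: drop double negation, giving not T.
            not (S and (R or not Q)): β-rule — branch into not S  //  not (R or not Q).
              branch 2.2.1.1 (add not S):
                ○ open, literals {R=F, S=F, T=F}.
              branch 2.2.1.2 (add not (R or not Q)):
                not (R or not Q): α-rule — add not R, not not Q.
                ○ open, literals {Q=T, R=F, S=F, T=F}.
          branch 2.2.2 (add not not not not T, not not S):
            not not not not T: drop double negation, giving not not T.
            × closes — contains both T and not T.
7 branches closed, 10 open.
Each open branch fixes some atoms; the unmentioned ones are free. Counting distinct full assignments: branch {P=T, R=T, S=T, T=F} (Q) contributes 2 new; branch {P=T, Q=F, R=T, S=T, T=F} (none free) contributes 0 new; branch {P=T, R=T, S=T, T=F} (Q) contributes 0 new; branch {P=T, Q=F, R=T, S=T, T=F} (none free) contributes 0 new; branch {P=F, R=F, S=F, T=F} (Q) contributes 2 new; branch {P=F, Q=T, R=F, T=F} (S) contributes 1 new; branch {P=T, R=F, S=F, T=F} (Q) contributes 2 new; branch {P=T, Q=T, R=F, T=F} (S) contributes 1 new; branch {R=F, S=F, T=F} (Q, P) contributes 0 new; branch {Q=T, R=F, S=F, T=F} (P) contributes 0 new. Total: 8.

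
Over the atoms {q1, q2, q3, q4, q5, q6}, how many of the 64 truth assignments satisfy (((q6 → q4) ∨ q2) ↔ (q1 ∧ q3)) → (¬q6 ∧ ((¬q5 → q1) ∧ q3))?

Initial set: {T ((((q6 → q4) ∨ q2) ↔ (q1 ∧ q3)) → (¬q6 ∧ ((¬q5 → q1) ∧ q3)))}.
T ((((q6 → q4) ∨ q2) ↔ (q1 ∧ q3)) → (¬q6 ∧ ((¬q5 → q1) ∧ q3))): β-rule — branch into F (((q6 → q4) ∨ q2) ↔ (q1 ∧ q3))  //  T (¬q6 ∧ ((¬q5 → q1) ∧ q3)).
  branch 1 (add F (((q6 → q4) ∨ q2) ↔ (q1 ∧ q3))):
    F (((q6 → q4) ∨ q2) ↔ (q1 ∧ q3)): β-rule — branch into T ((q6 → q4) ∨ q2), F (q1 ∧ q3)  //  F ((q6 → q4) ∨ q2), T (q1 ∧ q3).
      branch 1.1 (add T ((q6 → q4) ∨ q2), F (q1 ∧ q3)):
        T ((q6 → q4) ∨ q2): β-rule — branch into T (q6 → q4)  //  T q2.
          branch 1.1.1 (add T (q6 → q4)):
            F (q1 ∧ q3): β-rule — branch into F q1  //  F q3.
              branch 1.1.1.1 (add F q1):
                T (q6 → q4): β-rule — branch into F q6  //  T q4.
                  branch 1.1.1.1.1 (add F q6):
                    ○ open, literals {q1=0, q6=0}.
                  branch 1.1.1.1.2 (add T q4):
                    ○ open, literals {q1=0, q4=1}.
              branch 1.1.1.2 (add F q3):
                T (q6 → q4): β-rule — branch into F q6  //  T q4.
                  branch 1.1.1.2.1 (add F q6):
                    ○ open, literals {q3=0, q6=0}.
                  branch 1.1.1.2.2 (add T q4):
                    ○ open, literals {q3=0, q4=1}.
          branch 1.1.2 (add T q2):
            F (q1 ∧ q3): β-rule — branch into F q1  //  F q3.
              branch 1.1.2.1 (add F q1):
                ○ open, literals {q1=0, q2=1}.
              branch 1.1.2.2 (add F q3):
                ○ open, literals {q2=1, q3=0}.
      branch 1.2 (add F ((q6 → q4) ∨ q2), T (q1 ∧ q3)):
        F ((q6 → q4) ∨ q2): α-rule — add F (q6 → q4), F q2.
        T (q1 ∧ q3): α-rule — add T q1, T q3.
        F (q6 → q4): α-rule — add T q6, F q4.
        ○ open, literals {q1=1, q2=0, q3=1, q4=0, q6=1}.
  branch 2 (add T (¬q6 ∧ ((¬q5 → q1) ∧ q3))):
    T (¬q6 ∧ ((¬q5 → q1) ∧ q3)): α-rule — add T ¬q6, T ((¬q5 → q1) ∧ q3).
    T ((¬q5 → q1) ∧ q3): α-rule — add T (¬q5 → q1), T q3.
    T (¬q5 → q1): β-rule — branch into F ¬q5  //  T q1.
      branch 2.1 (add F ¬q5):
        ○ open, literals {q3=1, q5=1, q6=0}.
      branch 2.2 (add T q1):
        ○ open, literals {q1=1, q3=1, q6=0}.
0 branches closed, 9 open.
Each open branch fixes some atoms; the unmentioned ones are free. Counting distinct full assignments: branch {q1=0, q6=0} (q2, q3, q4, q5) contributes 16 new; branch {q1=0, q4=1} (q2, q3, q5, q6) contributes 8 new; branch {q3=0, q6=0} (q1, q2, q4, q5) contributes 8 new; branch {q3=0, q4=1} (q1, q2, q5, q6) contributes 4 new; branch {q1=0, q2=1} (q3, q4, q5, q6) contributes 4 new; branch {q2=1, q3=0} (q1, q4, q5, q6) contributes 2 new; branch {q1=1, q2=0, q3=1, q4=0, q6=1} (q5) contributes 2 new; branch {q3=1, q5=1, q6=0} (q1, q2, q4) contributes 4 new; branch {q1=1, q3=1, q6=0} (q2, q4, q5) contributes 4 new. Total: 52.

52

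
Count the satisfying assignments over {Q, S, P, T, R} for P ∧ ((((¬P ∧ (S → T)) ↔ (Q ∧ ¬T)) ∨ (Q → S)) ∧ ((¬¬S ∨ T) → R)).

Initial set: {(P ∧ ((((¬P ∧ (S → T)) ↔ (Q ∧ ¬T)) ∨ (Q → S)) ∧ ((¬¬S ∨ T) → R)))}.
(P ∧ ((((¬P ∧ (S → T)) ↔ (Q ∧ ¬T)) ∨ (Q → S)) ∧ ((¬¬S ∨ T) → R))): α-rule — add P, ((((¬P ∧ (S → T)) ↔ (Q ∧ ¬T)) ∨ (Q → S)) ∧ ((¬¬S ∨ T) → R)).
((((¬P ∧ (S → T)) ↔ (Q ∧ ¬T)) ∨ (Q → S)) ∧ ((¬¬S ∨ T) → R)): α-rule — add (((¬P ∧ (S → T)) ↔ (Q ∧ ¬T)) ∨ (Q → S)), ((¬¬S ∨ T) → R).
(((¬P ∧ (S → T)) ↔ (Q ∧ ¬T)) ∨ (Q → S)): β-rule — branch into ((¬P ∧ (S → T)) ↔ (Q ∧ ¬T))  //  (Q → S).
  branch 1 (add ((¬P ∧ (S → T)) ↔ (Q ∧ ¬T))):
    ((¬¬S ∨ T) → R): β-rule — branch into ¬(¬¬S ∨ T)  //  R.
      branch 1.1 (add ¬(¬¬S ∨ T)):
        ¬(¬¬S ∨ T): α-rule — add ¬¬¬S, ¬T.
        ¬¬¬S: drop double negation, giving ¬S.
        ((¬P ∧ (S → T)) ↔ (Q ∧ ¬T)): β-rule — branch into (¬P ∧ (S → T)), (Q ∧ ¬T)  //  ¬(¬P ∧ (S → T)), ¬(Q ∧ ¬T).
          branch 1.1.1 (add (¬P ∧ (S → T)), (Q ∧ ¬T)):
            (¬P ∧ (S → T)): α-rule — add ¬P, (S → T).
            × closes — contains both P and ¬P.
          branch 1.1.2 (add ¬(¬P ∧ (S → T)), ¬(Q ∧ ¬T)):
            ¬(¬P ∧ (S → T)): β-rule — branch into ¬¬P  //  ¬(S → T).
              branch 1.1.2.1 (add ¬¬P):
                ¬(Q ∧ ¬T): β-rule — branch into ¬Q  //  ¬¬T.
                  branch 1.1.2.1.1 (add ¬Q):
                    ○ open, literals {P=T, Q=F, S=F, T=F}.
                  branch 1.1.2.1.2 (add ¬¬T):
                    × closes — contains both T and ¬T.
              branch 1.1.2.2 (add ¬(S → T)):
                ¬(S → T): α-rule — add S, ¬T.
                × closes — contains both S and ¬S.
      branch 1.2 (add R):
        ((¬P ∧ (S → T)) ↔ (Q ∧ ¬T)): β-rule — branch into (¬P ∧ (S → T)), (Q ∧ ¬T)  //  ¬(¬P ∧ (S → T)), ¬(Q ∧ ¬T).
          branch 1.2.1 (add (¬P ∧ (S → T)), (Q ∧ ¬T)):
            (¬P ∧ (S → T)): α-rule — add ¬P, (S → T).
            × closes — contains both P and ¬P.
          branch 1.2.2 (add ¬(¬P ∧ (S → T)), ¬(Q ∧ ¬T)):
            ¬(¬P ∧ (S → T)): β-rule — branch into ¬¬P  //  ¬(S → T).
              branch 1.2.2.1 (add ¬¬P):
                ¬(Q ∧ ¬T): β-rule — branch into ¬Q  //  ¬¬T.
                  branch 1.2.2.1.1 (add ¬Q):
                    ○ open, literals {P=T, Q=F, R=T}.
                  branch 1.2.2.1.2 (add ¬¬T):
                    ○ open, literals {P=T, R=T, T=T}.
              branch 1.2.2.2 (add ¬(S → T)):
                ¬(S → T): α-rule — add S, ¬T.
                ¬(Q ∧ ¬T): β-rule — branch into ¬Q  //  ¬¬T.
                  branch 1.2.2.2.1 (add ¬Q):
                    ○ open, literals {P=T, Q=F, R=T, S=T, T=F}.
                  branch 1.2.2.2.2 (add ¬¬T):
                    × closes — contains both T and ¬T.
  branch 2 (add (Q → S)):
    ((¬¬S ∨ T) → R): β-rule — branch into ¬(¬¬S ∨ T)  //  R.
      branch 2.1 (add ¬(¬¬S ∨ T)):
        ¬(¬¬S ∨ T): α-rule — add ¬¬¬S, ¬T.
        ¬¬¬S: drop double negation, giving ¬S.
        (Q → S): β-rule — branch into ¬Q  //  S.
          branch 2.1.1 (add ¬Q):
            ○ open, literals {P=T, Q=F, S=F, T=F}.
          branch 2.1.2 (add S):
            × closes — contains both S and ¬S.
      branch 2.2 (add R):
        (Q → S): β-rule — branch into ¬Q  //  S.
          branch 2.2.1 (add ¬Q):
            ○ open, literals {P=T, Q=F, R=T}.
          branch 2.2.2 (add S):
            ○ open, literals {P=T, R=T, S=T}.
6 branches closed, 7 open.
Each open branch fixes some atoms; the unmentioned ones are free. Counting distinct full assignments: branch {P=T, Q=F, S=F, T=F} (R) contributes 2 new; branch {P=T, Q=F, R=T} (S, T) contributes 3 new; branch {P=T, R=T, T=T} (Q, S) contributes 2 new; branch {P=T, Q=F, R=T, S=T, T=F} (none free) contributes 0 new; branch {P=T, Q=F, S=F, T=F} (R) contributes 0 new; branch {P=T, Q=F, R=T} (S, T) contributes 0 new; branch {P=T, R=T, S=T} (Q, T) contributes 1 new. Total: 8.

8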